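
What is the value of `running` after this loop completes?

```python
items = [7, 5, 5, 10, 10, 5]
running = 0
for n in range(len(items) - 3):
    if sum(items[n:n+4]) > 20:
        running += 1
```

Count windows with sum > 20
`running` takes the values: 0 → 1 → 2 → 3

Answer: 3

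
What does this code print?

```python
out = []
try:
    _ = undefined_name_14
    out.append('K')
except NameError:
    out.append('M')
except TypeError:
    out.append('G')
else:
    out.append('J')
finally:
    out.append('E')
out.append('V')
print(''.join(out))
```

Execution trace: 'M' (except NameError) → 'E' (finally) → 'V' (after the try/except). Output: MEV

Answer: MEV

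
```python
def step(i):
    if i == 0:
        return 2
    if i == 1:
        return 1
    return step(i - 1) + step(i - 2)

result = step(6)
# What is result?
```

Build up from base cases: step(0)=2, step(1)=1, step(2)=3, step(3)=4, step(4)=7, step(5)=11, step(6)=18

Answer: 18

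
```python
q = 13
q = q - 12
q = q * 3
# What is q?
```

Trace:
`q = 13` → q = 13
`q = q - 12` → q = 1
`q = q * 3` → q = 3
So q = 3

Answer: 3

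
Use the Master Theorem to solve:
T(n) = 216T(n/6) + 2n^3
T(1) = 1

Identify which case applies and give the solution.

a=216, b=6, f(n)=2n^3. log_6(216) = 3. Since c=3 = 3, Case 2 applies: T(n) = Θ(n^log_b(a) · log n) = O(n^3 log n).

Answer: O(n^3 log n) - Case 2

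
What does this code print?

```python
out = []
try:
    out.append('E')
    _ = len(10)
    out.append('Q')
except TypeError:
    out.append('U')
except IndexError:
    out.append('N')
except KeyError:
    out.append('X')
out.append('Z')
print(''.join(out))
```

Execution trace: 'E' (try body) → 'U' (except TypeError) → 'Z' (after the try/except). Output: EUZ

Answer: EUZ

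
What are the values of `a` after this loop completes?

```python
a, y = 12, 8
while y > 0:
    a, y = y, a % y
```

GCD of 12 and 8
`a` takes the values: 12 → 8 → 4

Answer: 4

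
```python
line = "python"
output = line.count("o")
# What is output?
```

Trace:
`line = "python"` → line = 'python'
`output = line.count("o")` → output = 1
So output = 1

Answer: 1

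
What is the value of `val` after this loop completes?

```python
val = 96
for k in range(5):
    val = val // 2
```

Halve 5 times: 96 // 2^5 = 3
`val` takes the values: 96 → 48 → 24 → 12 → 6 → 3

Answer: 3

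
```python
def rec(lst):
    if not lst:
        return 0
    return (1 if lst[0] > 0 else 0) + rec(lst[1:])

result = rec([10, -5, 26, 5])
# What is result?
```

Count of positive elements in [10, -5, 26, 5] = 3

Answer: 3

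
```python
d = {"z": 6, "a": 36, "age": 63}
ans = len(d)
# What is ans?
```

Trace:
`d = {"z": 6, "a": 36, "age": 63}` → d = {'z': 6, 'a': 36, 'age': 63}
`ans = len(d)` → ans = 3
So ans = 3

Answer: 3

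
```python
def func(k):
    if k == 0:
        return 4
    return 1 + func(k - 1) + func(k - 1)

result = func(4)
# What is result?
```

func(k) = 1 + 2·func(k-1), func(0)=4. Closed form: (4+1)·2^4 - 1 = 79.

Answer: 79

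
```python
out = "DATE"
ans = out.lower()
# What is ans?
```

Trace:
`out = "DATE"` → out = 'DATE'
`ans = out.lower()` → ans = 'date'
So ans = 'date'

Answer: 'date'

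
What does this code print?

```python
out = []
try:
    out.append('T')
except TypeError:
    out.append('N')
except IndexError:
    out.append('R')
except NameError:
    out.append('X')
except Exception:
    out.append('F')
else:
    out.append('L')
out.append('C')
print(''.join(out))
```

Execution trace: 'T' (try body, no exception) → 'L' (else) → 'C' (after the try/except). Output: TLC

Answer: TLC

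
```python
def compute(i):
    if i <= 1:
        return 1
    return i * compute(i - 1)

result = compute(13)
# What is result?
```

compute(13) = 13 * 12 * 11 * 10 * 9 * 8 * 7 * 6 * 5 * 4 * 3 * 2 * 1 = 6227020800

Answer: 6227020800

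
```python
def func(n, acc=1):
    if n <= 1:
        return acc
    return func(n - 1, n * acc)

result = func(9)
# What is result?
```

Accumulator trace (n, acc): (9, 1) -> (8, 9) -> (7, 72) -> (6, 504) -> (5, 3024) -> (4, 15120) -> (3, 60480) -> (2, 181440) -> (1, 362880) -> return 362880

Answer: 362880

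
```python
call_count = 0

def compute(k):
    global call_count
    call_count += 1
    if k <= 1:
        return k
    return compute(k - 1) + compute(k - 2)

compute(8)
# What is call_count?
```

Calls(k) = 1 + Calls(k-1) + Calls(k-2); Calls(0)=Calls(1)=1. For k=8 this gives 67.

Answer: 67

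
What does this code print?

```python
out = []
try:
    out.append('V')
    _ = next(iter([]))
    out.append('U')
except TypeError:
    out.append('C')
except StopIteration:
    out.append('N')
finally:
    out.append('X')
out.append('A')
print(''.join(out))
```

Execution trace: 'V' (try body) → 'N' (except StopIteration) → 'X' (finally) → 'A' (after the try/except). Output: VNXA

Answer: VNXA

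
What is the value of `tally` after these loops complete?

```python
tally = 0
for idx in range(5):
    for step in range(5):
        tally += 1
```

5 * 5 = 25
`tally` takes the values: 0 → 1 → 2 → 3 → 4 → 5 → 6 → 7 → 8 → 9 → 10 → 11 → 12 → 13 → 14 → 15 → 16 → 17 → 18 → 19 → 20 → 21 → 22 → 23 → 24 → 25

Answer: 25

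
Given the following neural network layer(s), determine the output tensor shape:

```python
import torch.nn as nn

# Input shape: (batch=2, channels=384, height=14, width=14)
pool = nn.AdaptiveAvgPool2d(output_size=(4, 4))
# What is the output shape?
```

Input: (2, 384, 14, 14) -> Output: (2, 384, 4, 4)

Answer: (2, 384, 4, 4)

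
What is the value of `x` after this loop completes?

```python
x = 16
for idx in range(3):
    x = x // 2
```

Halve 3 times: 16 // 2^3 = 2
`x` takes the values: 16 → 8 → 4 → 2

Answer: 2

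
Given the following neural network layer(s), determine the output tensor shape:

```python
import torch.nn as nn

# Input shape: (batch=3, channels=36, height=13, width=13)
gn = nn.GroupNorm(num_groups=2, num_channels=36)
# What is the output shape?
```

Input: (3, 36, 13, 13) -> Output: (3, 36, 13, 13)

Answer: (3, 36, 13, 13)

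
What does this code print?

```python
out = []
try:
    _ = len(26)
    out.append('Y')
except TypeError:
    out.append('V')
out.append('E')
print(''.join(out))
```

Execution trace: 'V' (except TypeError) → 'E' (after the try/except). Output: VE

Answer: VE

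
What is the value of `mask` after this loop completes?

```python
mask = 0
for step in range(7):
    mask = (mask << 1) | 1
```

Build 7 consecutive 1-bits: 0b1111111
`mask` takes the values: 0 → 1 → 3 → 7 → 15 → 31 → 63 → 127

Answer: 127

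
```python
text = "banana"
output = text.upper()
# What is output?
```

Trace:
`text = "banana"` → text = 'banana'
`output = text.upper()` → output = 'BANANA'
So output = 'BANANA'

Answer: 'BANANA'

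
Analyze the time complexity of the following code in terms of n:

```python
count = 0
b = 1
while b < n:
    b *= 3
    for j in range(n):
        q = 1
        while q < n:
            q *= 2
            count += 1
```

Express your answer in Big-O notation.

Each loop level contributes: log n × n × log n. Multiplying the contributions gives O(n log² n).

Answer: O(n log² n)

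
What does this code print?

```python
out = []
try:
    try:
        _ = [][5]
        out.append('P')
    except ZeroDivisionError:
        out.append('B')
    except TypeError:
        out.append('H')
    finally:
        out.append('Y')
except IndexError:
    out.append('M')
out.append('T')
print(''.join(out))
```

Execution trace: 'Y' (finally) → 'M' (outer except IndexError) → 'T' (after the try/except). Output: YMT

Answer: YMT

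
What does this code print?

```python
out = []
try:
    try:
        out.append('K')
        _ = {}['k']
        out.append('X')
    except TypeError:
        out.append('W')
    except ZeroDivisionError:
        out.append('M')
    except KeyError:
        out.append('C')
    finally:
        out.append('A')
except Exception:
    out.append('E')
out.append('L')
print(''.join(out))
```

Execution trace: 'K' (inner try body) → 'C' (inner except KeyError) → 'A' (inner finally) → 'L' (after the try/except). Output: KCAL

Answer: KCAL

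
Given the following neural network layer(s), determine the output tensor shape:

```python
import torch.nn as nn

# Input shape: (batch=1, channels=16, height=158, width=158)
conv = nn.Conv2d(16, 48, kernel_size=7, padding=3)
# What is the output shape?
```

Input: (1, 16, 158, 158) -> Output: (1, 48, 158, 158)

Answer: (1, 48, 158, 158)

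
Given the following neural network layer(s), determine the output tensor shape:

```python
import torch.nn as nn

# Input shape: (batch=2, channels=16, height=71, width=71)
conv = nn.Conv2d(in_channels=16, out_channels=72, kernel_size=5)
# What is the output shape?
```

Input: (2, 16, 71, 71) -> Output: (2, 72, 67, 67)

Answer: (2, 72, 67, 67)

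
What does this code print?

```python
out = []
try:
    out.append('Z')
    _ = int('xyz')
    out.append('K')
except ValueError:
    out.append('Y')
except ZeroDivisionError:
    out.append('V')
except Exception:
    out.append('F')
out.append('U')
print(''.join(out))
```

Execution trace: 'Z' (try body) → 'Y' (except ValueError) → 'U' (after the try/except). Output: ZYU

Answer: ZYU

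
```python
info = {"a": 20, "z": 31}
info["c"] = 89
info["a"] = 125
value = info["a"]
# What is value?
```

Trace:
`info = {"a": 20, "z": 31}` → info = {'a': 20, 'z': 31}
`info["c"] = 89` → info = {'a': 20, 'z': 31, 'c': 89}
`info["a"] = 125` → info = {'a': 125, 'z': 31, 'c': 89}
`value = info["a"]` → value = 125
So value = 125

Answer: 125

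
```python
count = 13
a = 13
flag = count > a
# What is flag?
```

Trace:
`count = 13` → count = 13
`a = 13` → a = 13
`flag = count > a` → flag = False
So flag = False

Answer: False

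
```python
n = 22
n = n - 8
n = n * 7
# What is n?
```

Trace:
`n = 22` → n = 22
`n = n - 8` → n = 14
`n = n * 7` → n = 98
So n = 98

Answer: 98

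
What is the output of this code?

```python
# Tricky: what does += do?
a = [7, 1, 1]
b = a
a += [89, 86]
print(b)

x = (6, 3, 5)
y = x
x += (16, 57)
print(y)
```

Key concept: += behavior differs for mutable vs immutable.
Step by step:
`a = [7, 1, 1]` → a = [7, 1, 1]
`b = a` → b = [7, 1, 1] (same object as a)
`a += [89, 86]` → a = [7, 1, 1, 89, 86] (same object as b); b = [7, 1, 1, 89, 86] (same object as a)
`print(b)` → prints [7, 1, 1, 89, 86]
`x = (6, 3, 5)` → x = (6, 3, 5)
`y = x` → y = (6, 3, 5)
`x += (16, 57)` → x = (6, 3, 5, 16, 57)
`print(y)` → prints (6, 3, 5)

Answer:
[7, 1, 1, 89, 86]
(6, 3, 5)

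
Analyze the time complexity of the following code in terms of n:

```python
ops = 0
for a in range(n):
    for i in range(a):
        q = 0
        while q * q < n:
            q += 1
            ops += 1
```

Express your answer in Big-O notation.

Each loop level contributes: n × n × √n. Multiplying the contributions gives O(n^2√n).

Answer: O(n^2√n)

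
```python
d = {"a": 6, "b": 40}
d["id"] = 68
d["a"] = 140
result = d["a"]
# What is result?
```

Trace:
`d = {"a": 6, "b": 40}` → d = {'a': 6, 'b': 40}
`d["id"] = 68` → d = {'a': 6, 'b': 40, 'id': 68}
`d["a"] = 140` → d = {'a': 140, 'b': 40, 'id': 68}
`result = d["a"]` → result = 140
So result = 140

Answer: 140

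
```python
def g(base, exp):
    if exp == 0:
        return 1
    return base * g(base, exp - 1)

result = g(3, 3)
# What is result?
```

g(3, 3) = 3 * 3 * 3 = 27

Answer: 27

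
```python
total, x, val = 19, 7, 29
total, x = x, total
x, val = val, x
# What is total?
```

Trace:
`total, x, val = 19, 7, 29` → total = 19; x = 7; val = 29
`total, x = x, total` → total = 7; x = 19
`x, val = val, x` → x = 29; val = 19
So total = 7

Answer: 7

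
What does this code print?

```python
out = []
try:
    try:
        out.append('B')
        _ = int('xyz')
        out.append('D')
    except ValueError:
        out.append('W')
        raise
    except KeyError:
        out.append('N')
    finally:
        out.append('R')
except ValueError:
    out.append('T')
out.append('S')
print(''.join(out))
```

Execution trace: 'B' (inner try body) → 'W' (inner except ValueError) → 'R' (inner finally) → 'T' (outer except ValueError) → 'S' (after the try/except). Output: BWRTS

Answer: BWRTS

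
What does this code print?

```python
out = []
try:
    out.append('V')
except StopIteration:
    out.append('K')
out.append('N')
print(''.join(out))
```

Execution trace: 'V' (try body, no exception) → 'N' (after the try/except). Output: VN

Answer: VN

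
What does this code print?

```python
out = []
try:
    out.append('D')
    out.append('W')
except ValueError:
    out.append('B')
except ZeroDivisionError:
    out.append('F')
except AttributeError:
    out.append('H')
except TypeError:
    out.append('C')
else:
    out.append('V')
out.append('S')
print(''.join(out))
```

Execution trace: 'D' (try body) → 'W' (try body, no exception) → 'V' (else) → 'S' (after the try/except). Output: DWVS

Answer: DWVS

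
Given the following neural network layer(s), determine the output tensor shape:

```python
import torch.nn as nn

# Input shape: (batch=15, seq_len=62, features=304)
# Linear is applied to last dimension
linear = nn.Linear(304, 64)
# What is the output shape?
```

Input: (15, 62, 304) -> Output: (15, 62, 64)

Answer: (15, 62, 64)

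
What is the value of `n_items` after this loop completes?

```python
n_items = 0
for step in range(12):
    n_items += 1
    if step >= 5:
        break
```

Loop breaks when step reaches 5, n_items is 6
`n_items` takes the values: 0 → 1 → 2 → 3 → 4 → 5 → 6

Answer: 6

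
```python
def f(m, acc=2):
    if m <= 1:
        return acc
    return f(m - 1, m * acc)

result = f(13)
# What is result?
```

Accumulator trace (n, acc): (13, 2) -> (12, 26) -> (11, 312) -> (10, 3432) -> (9, 34320) -> (8, 308880) -> (7, 2471040) -> (6, 17297280) -> (5, 103783680) -> (4, 518918400) -> (3, 2075673600) -> (2, 6227020800) -> (1, 12454041600) -> return 12454041600

Answer: 12454041600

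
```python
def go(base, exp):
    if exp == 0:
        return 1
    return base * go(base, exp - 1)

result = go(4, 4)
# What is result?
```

go(4, 4) = 4 * 4 * 4 * 4 = 256

Answer: 256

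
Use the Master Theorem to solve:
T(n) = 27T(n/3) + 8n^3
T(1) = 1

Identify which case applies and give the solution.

a=27, b=3, f(n)=8n^3. log_3(27) = 3. Since c=3 = 3, Case 2 applies: T(n) = Θ(n^log_b(a) · log n) = O(n^3 log n).

Answer: O(n^3 log n) - Case 2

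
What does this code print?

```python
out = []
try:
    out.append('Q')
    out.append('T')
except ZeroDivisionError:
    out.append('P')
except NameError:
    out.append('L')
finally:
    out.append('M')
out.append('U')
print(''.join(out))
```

Execution trace: 'Q' (try body) → 'T' (try body, no exception) → 'M' (finally) → 'U' (after the try/except). Output: QTMU

Answer: QTMU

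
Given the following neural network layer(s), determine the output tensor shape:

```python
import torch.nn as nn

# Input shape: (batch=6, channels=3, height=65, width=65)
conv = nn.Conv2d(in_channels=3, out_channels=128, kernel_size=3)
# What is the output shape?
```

Input: (6, 3, 65, 65) -> Output: (6, 128, 63, 63)

Answer: (6, 128, 63, 63)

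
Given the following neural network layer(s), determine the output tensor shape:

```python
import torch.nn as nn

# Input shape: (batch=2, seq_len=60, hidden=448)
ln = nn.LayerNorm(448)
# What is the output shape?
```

Input: (2, 60, 448) -> Output: (2, 60, 448)

Answer: (2, 60, 448)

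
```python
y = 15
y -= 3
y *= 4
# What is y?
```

Trace:
`y = 15` → y = 15
`y -= 3` → y = 12
`y *= 4` → y = 48
So y = 48

Answer: 48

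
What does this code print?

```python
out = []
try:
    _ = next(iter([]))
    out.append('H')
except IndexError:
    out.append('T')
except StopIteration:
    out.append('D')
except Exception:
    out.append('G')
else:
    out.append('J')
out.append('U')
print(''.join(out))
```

Execution trace: 'D' (except StopIteration) → 'U' (after the try/except). Output: DU

Answer: DU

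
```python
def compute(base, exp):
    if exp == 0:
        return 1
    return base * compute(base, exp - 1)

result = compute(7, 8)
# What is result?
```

compute(7, 8) = 7 * 7 * 7 * 7 * 7 * 7 * 7 * 7 = 5764801

Answer: 5764801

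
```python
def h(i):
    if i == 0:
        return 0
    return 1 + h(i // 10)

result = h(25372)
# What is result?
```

Count of digits of 25372: 5

Answer: 5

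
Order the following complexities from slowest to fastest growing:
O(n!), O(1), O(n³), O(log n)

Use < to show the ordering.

Ordered by growth rate: O(1) < O(log n) < O(n³) < O(n!)

Answer: O(1) < O(log n) < O(n³) < O(n!)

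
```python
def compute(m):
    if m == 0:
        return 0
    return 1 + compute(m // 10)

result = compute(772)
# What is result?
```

Count of digits of 772: 3

Answer: 3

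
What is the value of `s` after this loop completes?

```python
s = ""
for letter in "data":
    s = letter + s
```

Reverse 'data'
`s` takes the values: "" → "d" → "ad" → "tad" → "atad"

Answer: "atad"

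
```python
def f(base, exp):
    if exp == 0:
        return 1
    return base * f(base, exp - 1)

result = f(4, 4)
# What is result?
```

f(4, 4) = 4 * 4 * 4 * 4 = 256

Answer: 256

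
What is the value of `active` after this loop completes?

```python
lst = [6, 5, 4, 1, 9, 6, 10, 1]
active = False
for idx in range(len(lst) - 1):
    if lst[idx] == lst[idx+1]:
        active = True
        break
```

Check consecutive duplicates in [6, 5, 4, 1, 9, 6, 10, 1]
`active` takes the values: False

Answer: False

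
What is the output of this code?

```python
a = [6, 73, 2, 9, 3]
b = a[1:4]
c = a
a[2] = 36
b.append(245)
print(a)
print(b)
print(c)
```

Key concept: slice vs alias.
Step by step:
`a = [6, 73, 2, 9, 3]` → a = [6, 73, 2, 9, 3]
`b = a[1:4]` → b = [73, 2, 9]
`c = a` → c = [6, 73, 2, 9, 3] (same object as a)
`a[2] = 36` → a = [6, 73, 36, 9, 3] (same object as c); c = [6, 73, 36, 9, 3] (same object as a)
`b.append(245)` → b = [73, 2, 9, 245]
`print(a)` → prints [6, 73, 36, 9, 3]
`print(b)` → prints [73, 2, 9, 245]
`print(c)` → prints [6, 73, 36, 9, 3]

Answer:
[6, 73, 36, 9, 3]
[73, 2, 9, 245]
[6, 73, 36, 9, 3]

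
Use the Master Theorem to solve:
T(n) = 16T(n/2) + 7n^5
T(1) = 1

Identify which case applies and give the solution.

a=16, b=2, f(n)=7n^5. log_2(16) = 4. Since c=5 > 4 and the regularity condition holds (16(n/2)^5 = (16/2^5)n^5 with 16/2^5 < 1), Case 3 applies: T(n) = Θ(f(n)) = O(n^5).

Answer: O(n^5) - Case 3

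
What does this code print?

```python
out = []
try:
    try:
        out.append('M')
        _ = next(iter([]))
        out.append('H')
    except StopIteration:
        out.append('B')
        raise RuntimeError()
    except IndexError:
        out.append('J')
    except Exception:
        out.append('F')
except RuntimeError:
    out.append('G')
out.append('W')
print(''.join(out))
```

Execution trace: 'M' (inner try body) → 'B' (inner except StopIteration) → 'G' (outer except RuntimeError) → 'W' (after the try/except). Output: MBGW

Answer: MBGW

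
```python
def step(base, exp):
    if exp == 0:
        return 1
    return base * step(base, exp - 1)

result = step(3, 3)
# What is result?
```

step(3, 3) = 3 * 3 * 3 = 27

Answer: 27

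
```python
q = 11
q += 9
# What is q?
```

Trace:
`q = 11` → q = 11
`q += 9` → q = 20
So q = 20

Answer: 20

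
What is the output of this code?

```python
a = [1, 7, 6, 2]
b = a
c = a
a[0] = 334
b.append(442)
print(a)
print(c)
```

Key concept: multiple aliases.
Step by step:
`a = [1, 7, 6, 2]` → a = [1, 7, 6, 2]
`b = a` → b = [1, 7, 6, 2] (same object as a)
`c = a` → c = [1, 7, 6, 2] (same object as a, b)
`a[0] = 334` → a = [334, 7, 6, 2] (same object as b, c); b = [334, 7, 6, 2] (same object as a, c); c = [334, 7, 6, 2] (same object as a, b)
`b.append(442)` → a = [334, 7, 6, 2, 442] (same object as b, c); b = [334, 7, 6, 2, 442] (same object as a, c); c = [334, 7, 6, 2, 442] (same object as a, b)
`print(a)` → prints [334, 7, 6, 2, 442]
`print(c)` → prints [334, 7, 6, 2, 442]

Answer:
[334, 7, 6, 2, 442]
[334, 7, 6, 2, 442]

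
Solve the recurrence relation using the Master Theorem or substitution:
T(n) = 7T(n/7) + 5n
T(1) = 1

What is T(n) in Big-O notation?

By Master Theorem: a=7, b=7, f(n)=5n. Since log_7(7) = 1 and f(n) = Θ(n^1), Case 2 applies. T(n) = O(n log n).

Answer: O(n log n)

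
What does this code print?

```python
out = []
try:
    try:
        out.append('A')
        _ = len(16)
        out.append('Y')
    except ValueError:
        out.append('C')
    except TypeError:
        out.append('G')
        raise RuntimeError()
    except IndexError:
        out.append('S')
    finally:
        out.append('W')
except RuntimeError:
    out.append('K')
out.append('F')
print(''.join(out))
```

Execution trace: 'A' (inner try body) → 'G' (inner except TypeError) → 'W' (inner finally) → 'K' (outer except RuntimeError) → 'F' (after the try/except). Output: AGWKF

Answer: AGWKF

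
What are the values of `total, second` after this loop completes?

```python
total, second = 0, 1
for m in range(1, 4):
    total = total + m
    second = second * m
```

Sum and factorial of 1 to 3
`total, second` takes the values: (0, 1) → (1, 1) → (3, 1) → (3, 2) → (6, 2) → (6, 6)

Answer: 6, 6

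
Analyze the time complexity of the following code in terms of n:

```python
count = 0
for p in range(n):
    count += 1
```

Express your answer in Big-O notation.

Each loop level contributes: n. Multiplying the contributions gives O(n).

Answer: O(n)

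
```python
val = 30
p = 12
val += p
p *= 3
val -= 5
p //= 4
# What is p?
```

Trace:
`val = 30` → val = 30
`p = 12` → p = 12
`val += p` → val = 42
`p *= 3` → p = 36
`val -= 5` → val = 37
`p //= 4` → p = 9
So p = 9

Answer: 9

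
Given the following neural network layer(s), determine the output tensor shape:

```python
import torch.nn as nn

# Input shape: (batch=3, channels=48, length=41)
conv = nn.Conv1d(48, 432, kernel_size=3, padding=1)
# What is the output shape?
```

Input: (3, 48, 41) -> Output: (3, 432, 41)

Answer: (3, 432, 41)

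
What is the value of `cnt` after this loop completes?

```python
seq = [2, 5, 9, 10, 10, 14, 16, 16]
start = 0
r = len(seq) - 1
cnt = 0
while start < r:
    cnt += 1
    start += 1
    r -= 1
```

Iterations until pointers meet (list length 8)
`cnt` takes the values: 0 → 1 → 2 → 3 → 4

Answer: 4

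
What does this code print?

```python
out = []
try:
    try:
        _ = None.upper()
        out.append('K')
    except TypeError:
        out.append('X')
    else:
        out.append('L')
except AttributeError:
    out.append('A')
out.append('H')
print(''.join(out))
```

Execution trace: 'A' (outer except AttributeError) → 'H' (after the try/except). Output: AH

Answer: AH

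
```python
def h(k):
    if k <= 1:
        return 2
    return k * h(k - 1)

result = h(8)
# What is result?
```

h(8) = 8 * 7 * 6 * 5 * 4 * 3 * 2 * 2 = 80640

Answer: 80640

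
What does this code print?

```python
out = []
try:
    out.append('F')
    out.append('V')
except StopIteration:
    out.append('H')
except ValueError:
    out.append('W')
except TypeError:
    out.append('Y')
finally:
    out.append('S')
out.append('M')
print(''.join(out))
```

Execution trace: 'F' (try body) → 'V' (try body, no exception) → 'S' (finally) → 'M' (after the try/except). Output: FVSM

Answer: FVSM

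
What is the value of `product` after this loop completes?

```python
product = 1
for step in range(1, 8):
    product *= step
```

7! = 5040
`product` takes the values: 1 → 2 → 6 → 24 → 120 → 720 → 5040

Answer: 5040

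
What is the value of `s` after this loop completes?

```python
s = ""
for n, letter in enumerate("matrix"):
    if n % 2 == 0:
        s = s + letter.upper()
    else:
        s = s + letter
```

Uppercase even positions in 'matrix'
`s` takes the values: "" → "M" → "Ma" → "MaT" → "MaTr" → "MaTrI" → "MaTrIx"

Answer: "MaTrIx"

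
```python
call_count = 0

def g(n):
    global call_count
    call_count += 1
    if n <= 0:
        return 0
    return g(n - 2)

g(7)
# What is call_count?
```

Linear recursion stepping by 2: 5 calls from n=7 down to ≤0.

Answer: 5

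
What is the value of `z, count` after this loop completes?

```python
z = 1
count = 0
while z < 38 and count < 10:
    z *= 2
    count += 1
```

Double until >= 38 or 10 iterations
`z, count` takes the values: (1, 0) → (2, 0) → (2, 1) → (4, 1) → (4, 2) → (8, 2) → (8, 3) → (16, 3) → (16, 4) → (32, 4) → (32, 5) → (64, 5) → (64, 6)

Answer: 64, 6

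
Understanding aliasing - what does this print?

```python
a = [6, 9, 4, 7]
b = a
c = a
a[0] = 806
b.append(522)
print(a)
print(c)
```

Key concept: multiple aliases.
Step by step:
`a = [6, 9, 4, 7]` → a = [6, 9, 4, 7]
`b = a` → b = [6, 9, 4, 7] (same object as a)
`c = a` → c = [6, 9, 4, 7] (same object as a, b)
`a[0] = 806` → a = [806, 9, 4, 7] (same object as b, c); b = [806, 9, 4, 7] (same object as a, c); c = [806, 9, 4, 7] (same object as a, b)
`b.append(522)` → a = [806, 9, 4, 7, 522] (same object as b, c); b = [806, 9, 4, 7, 522] (same object as a, c); c = [806, 9, 4, 7, 522] (same object as a, b)
`print(a)` → prints [806, 9, 4, 7, 522]
`print(c)` → prints [806, 9, 4, 7, 522]

Answer:
[806, 9, 4, 7, 522]
[806, 9, 4, 7, 522]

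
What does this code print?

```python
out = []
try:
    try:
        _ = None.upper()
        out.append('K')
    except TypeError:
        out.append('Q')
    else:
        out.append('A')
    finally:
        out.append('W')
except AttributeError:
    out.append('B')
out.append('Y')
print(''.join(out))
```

Execution trace: 'W' (finally) → 'B' (outer except AttributeError) → 'Y' (after the try/except). Output: WBY

Answer: WBY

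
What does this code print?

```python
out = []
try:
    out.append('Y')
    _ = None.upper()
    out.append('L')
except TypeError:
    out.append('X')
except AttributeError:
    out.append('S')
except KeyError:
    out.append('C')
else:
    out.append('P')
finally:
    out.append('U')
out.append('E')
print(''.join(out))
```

Execution trace: 'Y' (try body) → 'S' (except AttributeError) → 'U' (finally) → 'E' (after the try/except). Output: YSUE

Answer: YSUE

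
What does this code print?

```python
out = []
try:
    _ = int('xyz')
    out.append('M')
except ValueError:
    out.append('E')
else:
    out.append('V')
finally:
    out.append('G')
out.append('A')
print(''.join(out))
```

Execution trace: 'E' (except ValueError) → 'G' (finally) → 'A' (after the try/except). Output: EGA

Answer: EGA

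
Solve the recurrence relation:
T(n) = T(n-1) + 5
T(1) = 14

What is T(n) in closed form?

Unrolling: T(n) = T(1) + 5·(n-1) = 14 + 5(n-1) = 5n + 9.

Answer: T(n) = 5n + 9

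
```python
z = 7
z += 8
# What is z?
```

Trace:
`z = 7` → z = 7
`z += 8` → z = 15
So z = 15

Answer: 15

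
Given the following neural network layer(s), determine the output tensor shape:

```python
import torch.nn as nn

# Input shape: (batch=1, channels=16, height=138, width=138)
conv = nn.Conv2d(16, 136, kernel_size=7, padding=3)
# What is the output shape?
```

Input: (1, 16, 138, 138) -> Output: (1, 136, 138, 138)

Answer: (1, 136, 138, 138)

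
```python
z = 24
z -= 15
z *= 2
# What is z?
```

Trace:
`z = 24` → z = 24
`z -= 15` → z = 9
`z *= 2` → z = 18
So z = 18

Answer: 18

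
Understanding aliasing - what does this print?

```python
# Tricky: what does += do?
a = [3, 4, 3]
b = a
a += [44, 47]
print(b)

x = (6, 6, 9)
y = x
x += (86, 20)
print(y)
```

Key concept: += behavior differs for mutable vs immutable.
Step by step:
`a = [3, 4, 3]` → a = [3, 4, 3]
`b = a` → b = [3, 4, 3] (same object as a)
`a += [44, 47]` → a = [3, 4, 3, 44, 47] (same object as b); b = [3, 4, 3, 44, 47] (same object as a)
`print(b)` → prints [3, 4, 3, 44, 47]
`x = (6, 6, 9)` → x = (6, 6, 9)
`y = x` → y = (6, 6, 9)
`x += (86, 20)` → x = (6, 6, 9, 86, 20)
`print(y)` → prints (6, 6, 9)

Answer:
[3, 4, 3, 44, 47]
(6, 6, 9)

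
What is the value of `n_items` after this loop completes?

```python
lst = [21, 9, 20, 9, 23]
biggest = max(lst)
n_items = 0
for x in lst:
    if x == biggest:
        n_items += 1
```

Count of max value 23 in [21, 9, 20, 9, 23]
`n_items` takes the values: 0 → 1

Answer: 1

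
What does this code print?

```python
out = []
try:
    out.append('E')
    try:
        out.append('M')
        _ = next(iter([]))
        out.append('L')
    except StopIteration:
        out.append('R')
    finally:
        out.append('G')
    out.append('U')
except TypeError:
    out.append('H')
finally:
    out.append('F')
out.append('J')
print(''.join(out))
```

Execution trace: 'E' (try body) → 'M' (inner try body) → 'R' (inner except StopIteration) → 'G' (inner finally) → 'U' (try body, no exception) → 'F' (finally) → 'J' (after the try/except). Output: EMRGUFJ

Answer: EMRGUFJ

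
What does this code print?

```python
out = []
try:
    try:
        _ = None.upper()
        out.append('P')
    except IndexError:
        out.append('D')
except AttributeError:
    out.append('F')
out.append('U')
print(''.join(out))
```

Execution trace: 'F' (outer except AttributeError) → 'U' (after the try/except). Output: FU

Answer: FU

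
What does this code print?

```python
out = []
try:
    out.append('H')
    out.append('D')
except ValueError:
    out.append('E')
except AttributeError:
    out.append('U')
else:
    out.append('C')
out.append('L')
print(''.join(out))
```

Execution trace: 'H' (try body) → 'D' (try body, no exception) → 'C' (else) → 'L' (after the try/except). Output: HDCL

Answer: HDCL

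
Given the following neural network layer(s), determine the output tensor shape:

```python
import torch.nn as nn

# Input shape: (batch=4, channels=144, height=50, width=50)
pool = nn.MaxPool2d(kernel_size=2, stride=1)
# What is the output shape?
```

Input: (4, 144, 50, 50) -> Output: (4, 144, 49, 49)

Answer: (4, 144, 49, 49)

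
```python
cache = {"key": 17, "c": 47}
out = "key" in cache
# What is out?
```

Trace:
`cache = {"key": 17, "c": 47}` → cache = {'key': 17, 'c': 47}
`out = "key" in cache` → out = True
So out = True

Answer: True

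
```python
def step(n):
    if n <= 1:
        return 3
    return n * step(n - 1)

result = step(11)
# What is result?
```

step(11) = 11 * 10 * 9 * 8 * 7 * 6 * 5 * 4 * 3 * 2 * 3 = 119750400

Answer: 119750400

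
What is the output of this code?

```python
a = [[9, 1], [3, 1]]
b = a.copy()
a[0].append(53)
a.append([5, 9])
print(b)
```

Key concept: shallow copy with nested lists.
Step by step:
`a = [[9, 1], [3, 1]]` → a = [[9, 1], [3, 1]]
`b = a.copy()` → b = [[9, 1], [3, 1]]
`a[0].append(53)` → a = [[9, 1, 53], [3, 1]]; b = [[9, 1, 53], [3, 1]]
`a.append([5, 9])` → a = [[9, 1, 53], [3, 1], [5, 9]]
`print(b)` → prints [[9, 1, 53], [3, 1]]

Answer: [[9, 1, 53], [3, 1]]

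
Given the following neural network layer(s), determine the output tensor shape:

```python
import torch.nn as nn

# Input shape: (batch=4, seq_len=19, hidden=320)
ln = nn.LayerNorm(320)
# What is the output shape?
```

Input: (4, 19, 320) -> Output: (4, 19, 320)

Answer: (4, 19, 320)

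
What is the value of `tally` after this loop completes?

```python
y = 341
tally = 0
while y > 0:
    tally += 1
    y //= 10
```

Count digits by repeated division by 10
`tally` takes the values: 0 → 1 → 2 → 3

Answer: 3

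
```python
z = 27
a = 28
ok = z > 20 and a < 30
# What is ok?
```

Trace:
`z = 27` → z = 27
`a = 28` → a = 28
`ok = z > 20 and a < 30` → ok = True
So ok = True

Answer: True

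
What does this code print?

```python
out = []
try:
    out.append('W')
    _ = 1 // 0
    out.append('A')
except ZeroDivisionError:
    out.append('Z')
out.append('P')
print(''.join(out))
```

Execution trace: 'W' (try body) → 'Z' (except ZeroDivisionError) → 'P' (after the try/except). Output: WZP

Answer: WZP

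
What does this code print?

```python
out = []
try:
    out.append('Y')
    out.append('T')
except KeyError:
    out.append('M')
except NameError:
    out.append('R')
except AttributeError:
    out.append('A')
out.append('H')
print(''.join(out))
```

Execution trace: 'Y' (try body) → 'T' (try body, no exception) → 'H' (after the try/except). Output: YTH

Answer: YTH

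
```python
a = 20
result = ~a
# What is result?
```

Trace:
`a = 20` → a = 20
`result = ~a` → result = -21
So result = -21

Answer: -21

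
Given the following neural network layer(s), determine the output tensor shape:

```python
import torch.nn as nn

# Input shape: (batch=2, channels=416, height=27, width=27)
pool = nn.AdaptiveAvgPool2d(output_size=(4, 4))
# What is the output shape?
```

Input: (2, 416, 27, 27) -> Output: (2, 416, 4, 4)

Answer: (2, 416, 4, 4)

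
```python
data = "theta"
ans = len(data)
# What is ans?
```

Trace:
`data = "theta"` → data = 'theta'
`ans = len(data)` → ans = 5
So ans = 5

Answer: 5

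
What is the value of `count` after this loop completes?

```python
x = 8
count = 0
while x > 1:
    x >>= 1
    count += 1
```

Count right shifts until 1
`count` takes the values: 0 → 1 → 2 → 3

Answer: 3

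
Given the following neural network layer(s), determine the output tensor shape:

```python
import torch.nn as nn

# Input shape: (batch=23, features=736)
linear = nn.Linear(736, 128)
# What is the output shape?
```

Input: (23, 736) -> Output: (23, 128)

Answer: (23, 128)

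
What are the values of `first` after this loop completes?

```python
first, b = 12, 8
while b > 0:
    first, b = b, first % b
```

GCD of 12 and 8
`first` takes the values: 12 → 8 → 4

Answer: 4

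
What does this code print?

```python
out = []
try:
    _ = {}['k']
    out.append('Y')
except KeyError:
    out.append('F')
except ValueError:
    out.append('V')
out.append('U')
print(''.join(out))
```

Execution trace: 'F' (except KeyError) → 'U' (after the try/except). Output: FU

Answer: FU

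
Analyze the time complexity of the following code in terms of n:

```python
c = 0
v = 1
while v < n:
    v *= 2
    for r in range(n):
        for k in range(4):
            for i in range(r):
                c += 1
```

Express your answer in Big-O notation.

Each loop level contributes: log n × n × 1 × n. Multiplying the contributions gives O(n^2 log n).

Answer: O(n^2 log n)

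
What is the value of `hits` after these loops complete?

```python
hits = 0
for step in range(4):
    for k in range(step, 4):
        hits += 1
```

Upper triangle: 4 + 3 + ... + 1
`hits` takes the values: 0 → 1 → 2 → 3 → 4 → 5 → 6 → 7 → 8 → 9 → 10

Answer: 10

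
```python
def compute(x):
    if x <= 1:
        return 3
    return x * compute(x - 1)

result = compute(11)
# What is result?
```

compute(11) = 11 * 10 * 9 * 8 * 7 * 6 * 5 * 4 * 3 * 2 * 3 = 119750400

Answer: 119750400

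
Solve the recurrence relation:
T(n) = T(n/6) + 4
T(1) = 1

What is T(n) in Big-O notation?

Each step divides n by 6 and adds 4. After log_6(n) steps we reach T(1)=1. So T(n) = 4·log_6(n) + 1 = O(log n).

Answer: O(log n)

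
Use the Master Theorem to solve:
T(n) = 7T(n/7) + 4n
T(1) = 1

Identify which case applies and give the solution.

a=7, b=7, f(n)=4n. log_7(7) = 1. Since c=1 = 1, Case 2 applies: T(n) = Θ(n^log_b(a) · log n) = O(n log n).

Answer: O(n log n) - Case 2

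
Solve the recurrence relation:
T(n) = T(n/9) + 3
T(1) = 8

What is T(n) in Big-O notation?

Each step divides n by 9 and adds 3. After log_9(n) steps we reach T(1)=8. So T(n) = 3·log_9(n) + 8 = O(log n).

Answer: O(log n)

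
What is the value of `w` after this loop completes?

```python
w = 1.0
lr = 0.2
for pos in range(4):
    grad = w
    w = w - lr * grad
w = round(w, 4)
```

Gradient descent: w = 1.0 * (1 - 0.2)^4
`w` takes the values: 1.0 → 0.8 → 0.64 → 0.512 → 0.4096

Answer: 0.4096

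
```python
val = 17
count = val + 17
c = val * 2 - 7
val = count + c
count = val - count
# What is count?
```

Trace:
`val = 17` → val = 17
`count = val + 17` → count = 34
`c = val * 2 - 7` → c = 27
`val = count + c` → val = 61
`count = val - count` → count = 27
So count = 27

Answer: 27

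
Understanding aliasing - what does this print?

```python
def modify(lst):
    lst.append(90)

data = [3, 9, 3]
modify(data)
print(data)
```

Key concept: function modifies passed list.
Step by step:
`data = [3, 9, 3]` → data = [3, 9, 3]
`modify(data)` → data = [3, 9, 3, 90]
`print(data)` → prints [3, 9, 3, 90]

Answer: [3, 9, 3, 90]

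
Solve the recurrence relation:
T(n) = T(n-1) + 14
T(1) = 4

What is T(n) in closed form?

Unrolling: T(n) = T(1) + 14·(n-1) = 4 + 14(n-1) = 14n - 10.

Answer: T(n) = 14n - 10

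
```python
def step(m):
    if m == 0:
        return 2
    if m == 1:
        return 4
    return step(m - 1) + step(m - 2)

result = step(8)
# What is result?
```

Build up from base cases: step(0)=2, step(1)=4, step(2)=6, step(3)=10, step(4)=16, step(5)=26, step(6)=42, ..., step(8)=110

Answer: 110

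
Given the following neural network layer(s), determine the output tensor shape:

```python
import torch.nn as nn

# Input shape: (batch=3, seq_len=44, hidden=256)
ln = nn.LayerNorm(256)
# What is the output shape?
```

Input: (3, 44, 256) -> Output: (3, 44, 256)

Answer: (3, 44, 256)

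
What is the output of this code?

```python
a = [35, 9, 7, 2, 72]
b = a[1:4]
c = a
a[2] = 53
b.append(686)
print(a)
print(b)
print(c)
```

Key concept: slice vs alias.
Step by step:
`a = [35, 9, 7, 2, 72]` → a = [35, 9, 7, 2, 72]
`b = a[1:4]` → b = [9, 7, 2]
`c = a` → c = [35, 9, 7, 2, 72] (same object as a)
`a[2] = 53` → a = [35, 9, 53, 2, 72] (same object as c); c = [35, 9, 53, 2, 72] (same object as a)
`b.append(686)` → b = [9, 7, 2, 686]
`print(a)` → prints [35, 9, 53, 2, 72]
`print(b)` → prints [9, 7, 2, 686]
`print(c)` → prints [35, 9, 53, 2, 72]

Answer:
[35, 9, 53, 2, 72]
[9, 7, 2, 686]
[35, 9, 53, 2, 72]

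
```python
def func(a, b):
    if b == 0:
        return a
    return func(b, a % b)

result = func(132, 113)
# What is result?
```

func(132, 113) -> func(113, 19) -> func(19, 18) -> func(18, 1) -> func(1, 0) -> 1

Answer: 1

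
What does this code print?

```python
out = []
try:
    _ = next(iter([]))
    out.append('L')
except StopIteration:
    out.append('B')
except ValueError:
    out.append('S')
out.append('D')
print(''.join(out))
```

Execution trace: 'B' (except StopIteration) → 'D' (after the try/except). Output: BD

Answer: BD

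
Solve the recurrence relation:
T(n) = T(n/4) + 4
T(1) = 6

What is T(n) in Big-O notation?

Each step divides n by 4 and adds 4. After log_4(n) steps we reach T(1)=6. So T(n) = 4·log_4(n) + 6 = O(log n).

Answer: O(log n)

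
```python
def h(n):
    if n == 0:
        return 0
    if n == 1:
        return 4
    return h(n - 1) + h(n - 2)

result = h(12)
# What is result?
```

Build up from base cases: h(0)=0, h(1)=4, h(2)=4, h(3)=8, h(4)=12, h(5)=20, h(6)=32, ..., h(12)=576

Answer: 576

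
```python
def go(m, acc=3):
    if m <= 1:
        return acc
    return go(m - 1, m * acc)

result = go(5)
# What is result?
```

Accumulator trace (n, acc): (5, 3) -> (4, 15) -> (3, 60) -> (2, 180) -> (1, 360) -> return 360

Answer: 360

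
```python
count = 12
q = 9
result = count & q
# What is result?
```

Trace:
`count = 12` → count = 12
`q = 9` → q = 9
`result = count & q` → result = 8
So result = 8

Answer: 8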